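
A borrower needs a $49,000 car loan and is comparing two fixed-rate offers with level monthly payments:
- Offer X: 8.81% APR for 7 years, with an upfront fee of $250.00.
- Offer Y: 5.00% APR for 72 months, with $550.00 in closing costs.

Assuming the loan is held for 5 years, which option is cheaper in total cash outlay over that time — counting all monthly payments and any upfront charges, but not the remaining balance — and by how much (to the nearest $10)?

Offer X by $630

Offer X: monthly rate = 8.81%/12 = 0.0073417; payment = 49,000 × 0.0073417 / (1 − (1+0.0073417)^−84) = $783.65.
Offer Y: monthly rate = 5%/12 = 0.0041667; payment = 49,000 × 0.0041667 / (1 − (1+0.0041667)^−72) = $789.14.
Over 60 months: Offer X costs 60 × $783.65 + $250.00 = $47,269.00; Offer Y costs 60 × $789.14 + $550.00 = $47,898.40.
Offer X is cheaper by $47,898.40 − $47,269.00 = $629.40.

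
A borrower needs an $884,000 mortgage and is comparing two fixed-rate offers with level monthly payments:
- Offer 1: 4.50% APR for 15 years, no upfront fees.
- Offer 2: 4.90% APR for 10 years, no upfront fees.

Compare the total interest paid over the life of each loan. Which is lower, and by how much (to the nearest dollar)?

Offer 1: at 4.50% the monthly rate is 0.0037500, so the payment is 884,000 × 0.0037500 / (1 − 1.0037500^−180) = $6,762.54.
Total interest on Offer 1 = 180 × $6,762.54 − $884,000 = $333,257.20.
Offer 2: monthly rate = 4.9%/12 = 0.0040833; payment = 884,000 × 0.0040833 / (1 − (1+0.0040833)^−120) = $9,333.04.
Total interest on Offer 2 = 120 × $9,333.04 − $884,000 = $235,964.80.
Offer 2 is lower by $97,292.40.

Offer 2 by $97,292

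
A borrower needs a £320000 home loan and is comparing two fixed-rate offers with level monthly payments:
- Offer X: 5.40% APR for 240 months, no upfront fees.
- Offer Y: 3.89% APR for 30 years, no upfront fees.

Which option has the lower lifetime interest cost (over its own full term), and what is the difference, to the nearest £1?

Offer X by £18,733

Offer X: at 5.40% the monthly rate is 0.0045000, so the payment is 320,000 × 0.0045000 / (1 − 1.0045000^−240) = £2,183.21.
Total interest on Offer X = 240 × £2,183.21 − £320,000 = £203,970.40.
Offer Y: monthly rate = 3.89%/12 = 0.0032417; payment = 320,000 × 0.0032417 / (1 − (1+0.0032417)^−360) = £1,507.51.
Total interest on Offer Y = 360 × £1,507.51 − £320,000 = £222,703.60.
Offer X is lower by £18,733.20.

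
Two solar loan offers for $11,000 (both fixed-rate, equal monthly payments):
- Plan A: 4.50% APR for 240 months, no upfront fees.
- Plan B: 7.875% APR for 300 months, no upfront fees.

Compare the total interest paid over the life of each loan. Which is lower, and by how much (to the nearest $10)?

Plan A: at 4.50% the monthly rate is 0.0037500, so the payment is 11,000 × 0.0037500 / (1 − 1.0037500^−240) = $69.59.
Total interest on Plan A = 240 × $69.59 − $11,000 = $5,701.60.
Plan B: monthly rate = 7.875%/12 = 0.0065625; payment = 11,000 × 0.0065625 / (1 − (1+0.0065625)^−300) = $83.99.
Total interest on Plan B = 300 × $83.99 − $11,000 = $14,197.00.
Plan A is lower by $8,495.40.

Plan A by $8,500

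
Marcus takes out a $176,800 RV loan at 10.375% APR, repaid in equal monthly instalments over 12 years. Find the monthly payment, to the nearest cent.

Monthly rate = 10.375%/12 = 0.0086458; payment = 176,800 × 0.0086458 / (1 − (1+0.0086458)^−144) = $2,151.38.

$2,151.38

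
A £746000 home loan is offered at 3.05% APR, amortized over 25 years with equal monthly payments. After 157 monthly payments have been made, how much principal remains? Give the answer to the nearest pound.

With monthly rate i = 3.05%/12 = 0.0025417, the balance after k of n payments is P · [(1+i)^n − (1+i)^k] / [(1+i)^n − 1].
(1+0.0025417)^300 = 2.14155592 and (1+0.0025417)^157 = 1.48964138, so the balance is 746,000 × (2.14155592 − 1.48964138) / (2.14155592 − 1) = £426,022.27.

£426,022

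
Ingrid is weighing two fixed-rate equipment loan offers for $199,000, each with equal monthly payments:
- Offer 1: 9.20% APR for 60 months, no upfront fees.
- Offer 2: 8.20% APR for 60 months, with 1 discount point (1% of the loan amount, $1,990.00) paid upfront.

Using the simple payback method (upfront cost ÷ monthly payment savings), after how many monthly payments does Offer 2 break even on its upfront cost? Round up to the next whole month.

21 months

Offer 1: monthly rate = 9.2%/12 = 0.0076667; payment = 199,000 × 0.0076667 / (1 − (1+0.0076667)^−60) = $4,150.26.
Offer 2: monthly rate = 8.2%/12 = 0.0068333; payment = 199,000 × 0.0068333 / (1 − (1+0.0068333)^−60) = $4,054.08.
Monthly savings = $4,150.26 − $4,054.08 = $96.18.
Break-even = $1,990.00 / $96.18 = 20.69 → 21 months.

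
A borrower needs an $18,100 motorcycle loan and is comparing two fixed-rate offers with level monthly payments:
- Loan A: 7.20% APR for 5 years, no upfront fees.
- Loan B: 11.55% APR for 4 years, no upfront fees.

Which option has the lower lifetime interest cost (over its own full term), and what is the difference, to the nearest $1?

Loan A by $1,081

Loan A: monthly rate = 7.2%/12 = 0.0060000; payment = 18,100 × 0.0060000 / (1 − (1+0.0060000)^−60) = $360.11.
Total interest on Loan A = 60 × $360.11 − $18,100 = $3,506.60.
Loan B: monthly rate = 11.55%/12 = 0.0096250; payment = 18,100 × 0.0096250 / (1 − (1+0.0096250)^−48) = $472.65.
Total interest on Loan B = 48 × $472.65 − $18,100 = $4,587.20.
Loan A is lower by $1,080.60.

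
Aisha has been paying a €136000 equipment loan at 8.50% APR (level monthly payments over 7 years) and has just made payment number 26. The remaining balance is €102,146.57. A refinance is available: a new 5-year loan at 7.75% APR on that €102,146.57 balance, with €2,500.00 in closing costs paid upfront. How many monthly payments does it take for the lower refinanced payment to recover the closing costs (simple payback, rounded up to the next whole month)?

27 months

Current payment = 136,000 × 8.5%/12 / (1 − (1+0.0070833)^−84) = €2,153.76.
Refinanced payment = 102,146.57 × 0.0064583 / (1 − (1+0.0064583)^−60) = €2,058.96.
Monthly savings = €2,153.76 − €2,058.96 = €94.80.
Break-even = €2,500.00 / €94.80 = 26.37 → 27 months.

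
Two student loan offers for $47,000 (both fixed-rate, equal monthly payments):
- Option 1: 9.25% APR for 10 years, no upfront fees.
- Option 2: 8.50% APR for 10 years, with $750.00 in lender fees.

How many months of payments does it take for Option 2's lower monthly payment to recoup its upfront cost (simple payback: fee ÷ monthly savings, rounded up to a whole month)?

40 months

Option 1: monthly rate = 9.25%/12 = 0.0077083; payment = 47,000 × 0.0077083 / (1 − (1+0.0077083)^−120) = $601.75.
Option 2: monthly rate = 8.5%/12 = 0.0070833; payment = 47,000 × 0.0070833 / (1 − (1+0.0070833)^−120) = $582.73.
Monthly savings = $601.75 − $582.73 = $19.02.
Break-even = $750.00 / $19.02 = 39.43 → 40 months.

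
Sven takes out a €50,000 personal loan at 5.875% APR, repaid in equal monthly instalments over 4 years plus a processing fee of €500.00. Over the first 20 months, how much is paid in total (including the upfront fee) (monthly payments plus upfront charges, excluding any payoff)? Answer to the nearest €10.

At 5.875% the monthly rate is 0.0048958, so the payment is 50,000 × 0.0048958 / (1 − 1.0048958^−48) = €1,171.39.
Total outlay = 20 × €1,171.39 + €500.00 = €23,927.80.

€23,930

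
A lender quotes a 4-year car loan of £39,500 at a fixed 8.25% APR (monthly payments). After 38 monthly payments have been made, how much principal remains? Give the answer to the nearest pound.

£9,333

With monthly rate i = 8.25%/12 = 0.0068750, the balance after k of n payments is P · [(1+i)^n − (1+i)^k] / [(1+i)^n − 1].
(1+0.0068750)^48 = 1.38939833 and (1+0.0068750)^38 = 1.29739194, so the balance is 39,500 × (1.38939833 − 1.29739194) / (1.38939833 − 1) = £9,332.99.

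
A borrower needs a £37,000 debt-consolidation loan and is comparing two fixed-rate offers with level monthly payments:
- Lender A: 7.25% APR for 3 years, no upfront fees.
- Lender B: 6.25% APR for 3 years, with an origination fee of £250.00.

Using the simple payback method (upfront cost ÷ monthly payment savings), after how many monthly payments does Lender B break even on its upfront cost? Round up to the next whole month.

15 months

Lender A: monthly rate = 7.25%/12 = 0.0060417; payment = 37,000 × 0.0060417 / (1 − (1+0.0060417)^−36) = £1,146.69.
Lender B: at 6.25% the monthly rate is 0.0052083, so the payment is 37,000 × 0.0052083 / (1 − 1.0052083^−36) = £1,129.81.
Monthly savings = £1,146.69 − £1,129.81 = £16.88.
Break-even = £250.00 / £16.88 = 14.81 → 15 months.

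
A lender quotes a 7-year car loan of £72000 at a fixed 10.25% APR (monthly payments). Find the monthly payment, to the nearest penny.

Monthly rate = 10.25%/12 = 0.0085417; payment = 72,000 × 0.0085417 / (1 − (1+0.0085417)^−84) = £1,204.61.

£1,204.61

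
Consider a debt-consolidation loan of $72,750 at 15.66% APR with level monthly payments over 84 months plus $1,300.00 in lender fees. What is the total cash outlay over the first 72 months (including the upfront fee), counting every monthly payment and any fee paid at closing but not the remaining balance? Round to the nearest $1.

$104,326

At 15.66% the monthly rate is 0.0130500, so the payment is 72,750 × 0.0130500 / (1 − 1.0130500^−84) = $1,430.91.
Total outlay = 72 × $1,430.91 + $1,300.00 = $104,325.52.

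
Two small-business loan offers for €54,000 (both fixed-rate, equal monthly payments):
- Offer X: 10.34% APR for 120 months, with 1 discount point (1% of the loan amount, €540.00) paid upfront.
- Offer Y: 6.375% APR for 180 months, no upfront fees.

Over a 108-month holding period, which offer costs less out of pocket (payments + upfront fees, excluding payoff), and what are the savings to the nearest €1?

Offer X: at 10.34% the monthly rate is 0.0086167, so the payment is 54,000 × 0.0086167 / (1 − 1.0086167^−120) = €723.82.
Offer Y: at 6.375% the monthly rate is 0.0053125, so the payment is 54,000 × 0.0053125 / (1 − 1.0053125^−180) = €466.70.
Over 108 months: Offer X costs 108 × €723.82 + €540.00 = €78,712.56; Offer Y costs 108 × €466.70 = €50,403.60.
Offer Y is cheaper by €78,712.56 − €50,403.60 = €28,308.96.

Offer Y by €28,309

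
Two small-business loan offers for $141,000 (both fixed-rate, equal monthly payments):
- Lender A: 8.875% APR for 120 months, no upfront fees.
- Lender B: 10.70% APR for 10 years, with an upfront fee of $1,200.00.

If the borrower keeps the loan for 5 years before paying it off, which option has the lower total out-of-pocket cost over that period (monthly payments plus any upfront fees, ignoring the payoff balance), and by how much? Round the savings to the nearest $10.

Lender A: monthly rate = 8.875%/12 = 0.0073958; payment = 141,000 × 0.0073958 / (1 − (1+0.0073958)^−120) = $1,776.60.
Lender B: at 10.70% the monthly rate is 0.0089167, so the payment is 141,000 × 0.0089167 / (1 − 1.0089167^−120) = $1,918.41.
Over 60 months: Lender A costs 60 × $1,776.60 = $106,596.00; Lender B costs 60 × $1,918.41 + $1,200.00 = $116,304.60.
Lender A is cheaper by $116,304.60 − $106,596.00 = $9,708.60.

Lender A by $9,710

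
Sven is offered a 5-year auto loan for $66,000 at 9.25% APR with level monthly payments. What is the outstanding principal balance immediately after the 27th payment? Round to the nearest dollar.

$40,018

With monthly rate i = 9.25%/12 = 0.0077083, the balance after k of n payments is P · [(1+i)^n − (1+i)^k] / [(1+i)^n − 1].
(1+0.0077083)^60 = 1.58522532 and (1+0.0077083)^27 = 1.23038478, so the balance is 66,000 × (1.58522532 − 1.23038478) / (1.58522532 − 1) = $40,017.88.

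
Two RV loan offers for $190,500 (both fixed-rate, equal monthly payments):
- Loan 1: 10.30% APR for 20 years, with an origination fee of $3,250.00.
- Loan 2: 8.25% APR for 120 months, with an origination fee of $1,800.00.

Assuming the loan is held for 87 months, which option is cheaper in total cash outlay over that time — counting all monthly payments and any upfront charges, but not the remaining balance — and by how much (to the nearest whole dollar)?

Loan 1 by $38,582

Loan 1: monthly rate = 10.3%/12 = 0.0085833; payment = 190,500 × 0.0085833 / (1 − (1+0.0085833)^−240) = $1,876.39.
Loan 2: at 8.25% the monthly rate is 0.0068750, so the payment is 190,500 × 0.0068750 / (1 − 1.0068750^−120) = $2,336.53.
Over 87 months: Loan 1 costs 87 × $1,876.39 + $3,250.00 = $166,495.93; Loan 2 costs 87 × $2,336.53 + $1,800.00 = $205,078.11.
Loan 1 is cheaper by $205,078.11 − $166,495.93 = $38,582.18.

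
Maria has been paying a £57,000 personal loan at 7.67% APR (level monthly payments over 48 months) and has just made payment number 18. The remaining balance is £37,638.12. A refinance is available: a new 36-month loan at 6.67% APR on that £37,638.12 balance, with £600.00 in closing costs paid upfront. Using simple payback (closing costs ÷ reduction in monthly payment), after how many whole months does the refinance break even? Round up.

3 months

Current payment = 57,000 × 7.67%/12 / (1 − (1+0.0063917)^−48) = £1,382.72.
Refinanced payment = 37,638.12 × 0.0055583 / (1 − (1+0.0055583)^−36) = £1,156.49.
Monthly savings = £1,382.72 − £1,156.49 = £226.23.
Break-even = £600.00 / £226.23 = 2.65 → 3 months.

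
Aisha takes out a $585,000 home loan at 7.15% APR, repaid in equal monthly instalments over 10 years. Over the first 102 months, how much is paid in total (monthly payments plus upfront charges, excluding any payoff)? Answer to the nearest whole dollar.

Monthly rate = 7.15%/12 = 0.0059583; payment = 585,000 × 0.0059583 / (1 − (1+0.0059583)^−120) = $6,837.66.
Total outlay = 102 × $6,837.66 = $697,441.32.

$697,441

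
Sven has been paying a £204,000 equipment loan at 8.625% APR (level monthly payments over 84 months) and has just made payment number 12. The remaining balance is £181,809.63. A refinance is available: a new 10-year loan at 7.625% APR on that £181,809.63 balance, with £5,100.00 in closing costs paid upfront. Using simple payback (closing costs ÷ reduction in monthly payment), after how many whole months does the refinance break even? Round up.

5 months

Current payment = 204,000 × 8.625%/12 / (1 − (1+0.0071875)^−84) = £3,243.48.
Refinanced payment = 181,809.63 × 0.0063542 / (1 − (1+0.0063542)^−120) = £2,169.99.
Monthly savings = £3,243.48 − £2,169.99 = £1,073.49.
Break-even = £5,100.00 / £1,073.49 = 4.75 → 5 months.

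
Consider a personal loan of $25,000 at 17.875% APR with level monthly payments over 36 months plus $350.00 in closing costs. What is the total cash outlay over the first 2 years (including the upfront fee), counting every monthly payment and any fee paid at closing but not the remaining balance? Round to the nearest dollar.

$22,004

At 17.875% the monthly rate is 0.0148958, so the payment is 25,000 × 0.0148958 / (1 − 1.0148958^−36) = $902.24.
Total outlay = 24 × $902.24 + $350.00 = $22,003.76.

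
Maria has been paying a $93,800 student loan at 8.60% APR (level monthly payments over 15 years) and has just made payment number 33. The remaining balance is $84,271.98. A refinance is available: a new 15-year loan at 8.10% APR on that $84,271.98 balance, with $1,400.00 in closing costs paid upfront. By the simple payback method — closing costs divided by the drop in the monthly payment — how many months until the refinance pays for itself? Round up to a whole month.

12 months

Current payment = 93,800 × 8.6%/12 / (1 − (1+0.0071667)^−180) = $929.19.
Refinanced payment = 84,271.98 × 0.0067500 / (1 − (1+0.0067500)^−180) = $810.22.
Monthly savings = $929.19 − $810.22 = $118.97.
Break-even = $1,400.00 / $118.97 = 11.77 → 12 months.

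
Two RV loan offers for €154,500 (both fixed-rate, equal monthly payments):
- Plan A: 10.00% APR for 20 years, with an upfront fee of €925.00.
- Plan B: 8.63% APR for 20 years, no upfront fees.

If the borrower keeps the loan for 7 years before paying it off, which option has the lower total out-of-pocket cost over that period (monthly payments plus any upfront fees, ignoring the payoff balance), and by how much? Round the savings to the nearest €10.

Plan A: monthly rate = 10%/12 = 0.0083333; payment = 154,500 × 0.0083333 / (1 − (1+0.0083333)^−240) = €1,490.96.
Plan B: at 8.63% the monthly rate is 0.0071917, so the payment is 154,500 × 0.0071917 / (1 − 1.0071917^−240) = €1,353.53.
Over 84 months: Plan A costs 84 × €1,490.96 + €925.00 = €126,165.64; Plan B costs 84 × €1,353.53 = €113,696.52.
Plan B is cheaper by €126,165.64 − €113,696.52 = €12,469.12.

Plan B by €12,470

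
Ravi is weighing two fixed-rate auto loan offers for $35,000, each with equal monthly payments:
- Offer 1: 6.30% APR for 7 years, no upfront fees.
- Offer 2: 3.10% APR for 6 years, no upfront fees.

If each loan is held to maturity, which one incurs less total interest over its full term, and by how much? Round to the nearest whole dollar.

Offer 2 by $4,972

Offer 1: at 6.30% the monthly rate is 0.0052500, so the payment is 35,000 × 0.0052500 / (1 − 1.0052500^−84) = $516.35.
Total interest on Offer 1 = 84 × $516.35 − $35,000 = $8,373.40.
Offer 2: monthly rate = 3.1%/12 = 0.0025833; payment = 35,000 × 0.0025833 / (1 − (1+0.0025833)^−72) = $533.35.
Total interest on Offer 2 = 72 × $533.35 − $35,000 = $3,401.20.
Offer 2 is lower by $4,972.20.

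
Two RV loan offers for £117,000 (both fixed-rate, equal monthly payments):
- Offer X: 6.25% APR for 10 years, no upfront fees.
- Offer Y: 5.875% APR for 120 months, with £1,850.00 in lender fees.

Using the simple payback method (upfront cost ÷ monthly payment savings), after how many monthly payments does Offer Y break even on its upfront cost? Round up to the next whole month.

84 months

Offer X: monthly rate = 6.25%/12 = 0.0052083; payment = 117,000 × 0.0052083 / (1 − (1+0.0052083)^−120) = £1,313.68.
Offer Y: monthly rate = 5.875%/12 = 0.0048958; payment = 117,000 × 0.0048958 / (1 − (1+0.0048958)^−120) = £1,291.61.
Monthly savings = £1,313.68 − £1,291.61 = £22.07.
Break-even = £1,850.00 / £22.07 = 83.82 → 84 months.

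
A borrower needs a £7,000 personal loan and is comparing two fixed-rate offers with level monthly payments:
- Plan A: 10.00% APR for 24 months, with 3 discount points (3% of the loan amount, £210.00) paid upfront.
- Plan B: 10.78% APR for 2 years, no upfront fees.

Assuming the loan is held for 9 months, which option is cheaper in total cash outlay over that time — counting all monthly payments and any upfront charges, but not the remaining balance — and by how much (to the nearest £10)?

Plan A: at 10.00% the monthly rate is 0.0083333, so the payment is 7,000 × 0.0083333 / (1 − 1.0083333^−24) = £323.01.
Plan B: at 10.78% the monthly rate is 0.0089833, so the payment is 7,000 × 0.0089833 / (1 − 1.0089833^−24) = £325.54.
Over 9 months: Plan A costs 9 × £323.01 + £210.00 = £3,117.09; Plan B costs 9 × £325.54 = £2,929.86.
Plan B is cheaper by £3,117.09 − £2,929.86 = £187.23.

Plan B by £190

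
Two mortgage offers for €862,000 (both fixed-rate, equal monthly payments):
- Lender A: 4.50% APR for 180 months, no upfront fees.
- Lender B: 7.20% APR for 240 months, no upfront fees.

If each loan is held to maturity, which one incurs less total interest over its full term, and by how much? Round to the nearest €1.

Lender A by €441,905

Lender A: monthly rate = 4.5%/12 = 0.0037500; payment = 862,000 × 0.0037500 / (1 − (1+0.0037500)^−180) = €6,594.24.
Total interest on Lender A = 180 × €6,594.24 − €862,000 = €324,963.20.
Lender B: at 7.20% the monthly rate is 0.0060000, so the payment is 862,000 × 0.0060000 / (1 − 1.0060000^−240) = €6,786.95.
Total interest on Lender B = 240 × €6,786.95 − €862,000 = €766,868.00.
Lender A is lower by €441,904.80.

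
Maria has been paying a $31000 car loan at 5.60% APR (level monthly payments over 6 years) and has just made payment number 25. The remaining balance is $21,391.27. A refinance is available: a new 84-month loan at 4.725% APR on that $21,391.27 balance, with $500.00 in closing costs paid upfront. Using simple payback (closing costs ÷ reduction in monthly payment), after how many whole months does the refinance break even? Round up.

Current payment = 31,000 × 5.6%/12 / (1 − (1+0.0046667)^−72) = $507.93.
Refinanced payment = 21,391.27 × 0.0039375 / (1 − (1+0.0039375)^−84) = $299.59.
Monthly savings = $507.93 − $299.59 = $208.34.
Break-even = $500.00 / $208.34 = 2.40 → 3 months.

3 months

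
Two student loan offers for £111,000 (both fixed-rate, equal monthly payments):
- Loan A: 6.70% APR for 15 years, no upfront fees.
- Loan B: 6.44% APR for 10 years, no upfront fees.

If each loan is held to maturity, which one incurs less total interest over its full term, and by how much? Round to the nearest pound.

Loan A: monthly rate = 6.7%/12 = 0.0055833; payment = 111,000 × 0.0055833 / (1 − (1+0.0055833)^−180) = £979.18.
Total interest on Loan A = 180 × £979.18 − £111,000 = £65,252.40.
Loan B: at 6.44% the monthly rate is 0.0053667, so the payment is 111,000 × 0.0053667 / (1 − 1.0053667^−120) = £1,257.00.
Total interest on Loan B = 120 × £1,257.00 − £111,000 = £39,840.00.
Loan B is lower by £25,412.40.

Loan B by £25,412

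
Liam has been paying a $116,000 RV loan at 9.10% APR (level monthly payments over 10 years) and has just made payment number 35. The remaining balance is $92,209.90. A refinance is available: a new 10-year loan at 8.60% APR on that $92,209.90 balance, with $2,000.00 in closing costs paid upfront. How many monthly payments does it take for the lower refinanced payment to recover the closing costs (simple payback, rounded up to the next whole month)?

7 months

Current payment = 116,000 × 9.1%/12 / (1 − (1+0.0075833)^−120) = $1,475.72.
Refinanced payment = 92,209.90 × 0.0071667 / (1 − (1+0.0071667)^−120) = $1,148.21.
Monthly savings = $1,475.72 − $1,148.21 = $327.51.
Break-even = $2,000.00 / $327.51 = 6.11 → 7 months.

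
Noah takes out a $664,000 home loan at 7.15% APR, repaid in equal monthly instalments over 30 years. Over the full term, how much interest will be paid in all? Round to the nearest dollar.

At 7.15% the monthly rate is 0.0059583, so the payment is 664,000 × 0.0059583 / (1 − 1.0059583^−360) = $4,484.70.
Total paid = 360 × $4,484.70 = $1,614,492.00; interest = $1,614,492.00 − $664,000 = $950,492.00.

$950,492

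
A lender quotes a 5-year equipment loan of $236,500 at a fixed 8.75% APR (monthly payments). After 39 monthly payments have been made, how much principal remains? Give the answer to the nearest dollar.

With monthly rate i = 8.75%/12 = 0.0072917, the balance after k of n payments is P · [(1+i)^n − (1+i)^k] / [(1+i)^n − 1].
(1+0.0072917)^60 = 1.54637373 and (1+0.0072917)^39 = 1.32756074, so the balance is 236,500 × (1.54637373 − 1.32756074) / (1.54637373 − 1) = $94,714.06.

$94,714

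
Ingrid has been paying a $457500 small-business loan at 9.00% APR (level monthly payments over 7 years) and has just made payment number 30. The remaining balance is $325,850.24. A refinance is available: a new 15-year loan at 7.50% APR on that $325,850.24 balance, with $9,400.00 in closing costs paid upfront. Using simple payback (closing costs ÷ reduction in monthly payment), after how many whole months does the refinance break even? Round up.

Current payment = 457,500 × 9%/12 / (1 − (1+0.0075000)^−84) = $7,360.75.
Refinanced payment = 325,850.24 × 0.0062500 / (1 − (1+0.0062500)^−180) = $3,020.67.
Monthly savings = $7,360.75 − $3,020.67 = $4,340.08.
Break-even = $9,400.00 / $4,340.08 = 2.17 → 3 months.

3 months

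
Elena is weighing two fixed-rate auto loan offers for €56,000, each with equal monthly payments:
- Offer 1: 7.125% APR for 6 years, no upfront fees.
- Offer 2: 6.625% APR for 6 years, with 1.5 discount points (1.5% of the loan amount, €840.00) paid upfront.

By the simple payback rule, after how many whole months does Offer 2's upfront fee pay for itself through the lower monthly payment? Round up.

Offer 1: monthly rate = 7.125%/12 = 0.0059375; payment = 56,000 × 0.0059375 / (1 − (1+0.0059375)^−72) = €958.11.
Offer 2: at 6.625% the monthly rate is 0.0055208, so the payment is 56,000 × 0.0055208 / (1 − 1.0055208^−72) = €944.69.
Monthly savings = €958.11 − €944.69 = €13.42.
Break-even = €840.00 / €13.42 = 62.59 → 63 months.

63 months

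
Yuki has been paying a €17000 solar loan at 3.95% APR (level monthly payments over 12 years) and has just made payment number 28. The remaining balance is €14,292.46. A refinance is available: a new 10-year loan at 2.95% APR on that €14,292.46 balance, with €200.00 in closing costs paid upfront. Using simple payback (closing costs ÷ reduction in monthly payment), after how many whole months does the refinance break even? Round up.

Current payment = 17,000 × 3.95%/12 / (1 − (1+0.0032917)^−144) = €148.43.
Refinanced payment = 14,292.46 × 0.0024583 / (1 − (1+0.0024583)^−120) = €137.68.
Monthly savings = €148.43 − €137.68 = €10.75.
Break-even = €200.00 / €10.75 = 18.60 → 19 months.

19 months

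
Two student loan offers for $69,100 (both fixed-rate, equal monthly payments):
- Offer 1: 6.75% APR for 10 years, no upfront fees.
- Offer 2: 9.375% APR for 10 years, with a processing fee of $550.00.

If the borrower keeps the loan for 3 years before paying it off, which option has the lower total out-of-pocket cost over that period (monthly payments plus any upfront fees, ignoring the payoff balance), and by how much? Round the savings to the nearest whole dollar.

Offer 1: monthly rate = 6.75%/12 = 0.0056250; payment = 69,100 × 0.0056250 / (1 − (1+0.0056250)^−120) = $793.43.
Offer 2: at 9.375% the monthly rate is 0.0078125, so the payment is 69,100 × 0.0078125 / (1 − 1.0078125^−120) = $889.41.
Over 36 months: Offer 1 costs 36 × $793.43 = $28,563.48; Offer 2 costs 36 × $889.41 + $550.00 = $32,568.76.
Offer 1 is cheaper by $32,568.76 − $28,563.48 = $4,005.28.

Offer 1 by $4,005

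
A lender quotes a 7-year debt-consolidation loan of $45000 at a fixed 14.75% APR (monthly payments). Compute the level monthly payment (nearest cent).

Monthly rate = 14.75%/12 = 0.0122917; payment = 45,000 × 0.0122917 / (1 − (1+0.0122917)^−84) = $862.05.

$862.05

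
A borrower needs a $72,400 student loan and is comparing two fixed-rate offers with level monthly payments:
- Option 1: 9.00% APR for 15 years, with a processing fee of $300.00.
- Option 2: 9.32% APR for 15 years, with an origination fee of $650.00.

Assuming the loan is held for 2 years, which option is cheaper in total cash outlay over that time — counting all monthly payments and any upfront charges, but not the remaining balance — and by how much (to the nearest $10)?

Option 1 by $680

Option 1: at 9.00% the monthly rate is 0.0075000, so the payment is 72,400 × 0.0075000 / (1 − 1.0075000^−180) = $734.33.
Option 2: monthly rate = 9.32%/12 = 0.0077667; payment = 72,400 × 0.0077667 / (1 − (1+0.0077667)^−180) = $748.17.
Over 24 months: Option 1 costs 24 × $734.33 + $300.00 = $17,923.92; Option 2 costs 24 × $748.17 + $650.00 = $18,606.08.
Option 1 is cheaper by $18,606.08 − $17,923.92 = $682.16.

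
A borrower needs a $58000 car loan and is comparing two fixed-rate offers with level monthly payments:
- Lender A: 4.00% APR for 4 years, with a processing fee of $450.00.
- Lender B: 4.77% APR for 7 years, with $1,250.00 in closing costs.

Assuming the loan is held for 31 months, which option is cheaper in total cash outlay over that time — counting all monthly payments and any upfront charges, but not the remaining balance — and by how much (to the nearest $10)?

Lender A: monthly rate = 4%/12 = 0.0033333; payment = 58,000 × 0.0033333 / (1 − (1+0.0033333)^−48) = $1,309.59.
Lender B: monthly rate = 4.77%/12 = 0.0039750; payment = 58,000 × 0.0039750 / (1 − (1+0.0039750)^−84) = $813.51.
Over 31 months: Lender A costs 31 × $1,309.59 + $450.00 = $41,047.29; Lender B costs 31 × $813.51 + $1,250.00 = $26,468.81.
Lender B is cheaper by $41,047.29 − $26,468.81 = $14,578.48.

Lender B by $14,580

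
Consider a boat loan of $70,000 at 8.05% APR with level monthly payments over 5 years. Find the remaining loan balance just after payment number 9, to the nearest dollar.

With monthly rate i = 8.05%/12 = 0.0067083, the balance after k of n payments is P · [(1+i)^n − (1+i)^k] / [(1+i)^n − 1].
(1+0.0067083)^60 = 1.49355018 and (1+0.0067083)^9 = 1.06202068, so the balance is 70,000 × (1.49355018 − 1.06202068) / (1.49355018 − 1) = $61,203.64.

$61,204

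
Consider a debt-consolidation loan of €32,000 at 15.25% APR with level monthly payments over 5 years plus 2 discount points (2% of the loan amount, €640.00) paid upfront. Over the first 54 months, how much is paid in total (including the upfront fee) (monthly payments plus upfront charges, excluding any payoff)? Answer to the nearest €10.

At 15.25% the monthly rate is 0.0127083, so the payment is 32,000 × 0.0127083 / (1 − 1.0127083^−60) = €765.48.
Total outlay = 54 × €765.48 + €640.00 = €41,975.92.

€41,980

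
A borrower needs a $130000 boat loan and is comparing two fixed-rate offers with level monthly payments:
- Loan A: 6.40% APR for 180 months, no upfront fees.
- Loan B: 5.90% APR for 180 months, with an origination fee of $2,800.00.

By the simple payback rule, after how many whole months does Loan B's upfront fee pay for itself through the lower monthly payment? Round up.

Loan A: monthly rate = 6.4%/12 = 0.0053333; payment = 130,000 × 0.0053333 / (1 − (1+0.0053333)^−180) = $1,125.31.
Loan B: monthly rate = 5.9%/12 = 0.0049167; payment = 130,000 × 0.0049167 / (1 − (1+0.0049167)^−180) = $1,090.00.
Monthly savings = $1,125.31 − $1,090.00 = $35.31.
Break-even = $2,800.00 / $35.31 = 79.30 → 80 months.

80 months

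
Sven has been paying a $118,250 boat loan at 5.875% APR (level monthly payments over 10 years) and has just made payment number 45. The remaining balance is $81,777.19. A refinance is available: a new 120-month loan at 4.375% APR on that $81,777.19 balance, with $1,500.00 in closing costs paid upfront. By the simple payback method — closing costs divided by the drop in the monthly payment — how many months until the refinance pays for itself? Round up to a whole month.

4 months

Current payment = 118,250 × 5.875%/12 / (1 − (1+0.0048958)^−120) = $1,305.41.
Refinanced payment = 81,777.19 × 0.0036458 / (1 − (1+0.0036458)^−120) = $842.61.
Monthly savings = $1,305.41 − $842.61 = $462.80.
Break-even = $1,500.00 / $462.80 = 3.24 → 4 months.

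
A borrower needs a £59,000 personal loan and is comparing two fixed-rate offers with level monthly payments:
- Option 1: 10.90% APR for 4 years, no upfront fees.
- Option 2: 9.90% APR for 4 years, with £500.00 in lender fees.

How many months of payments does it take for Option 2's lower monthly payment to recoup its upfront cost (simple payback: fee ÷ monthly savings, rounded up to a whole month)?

18 months

Option 1: at 10.90% the monthly rate is 0.0090833, so the payment is 59,000 × 0.0090833 / (1 − 1.0090833^−48) = £1,522.02.
Option 2: at 9.90% the monthly rate is 0.0082500, so the payment is 59,000 × 0.0082500 / (1 − 1.0082500^−48) = £1,493.56.
Monthly savings = £1,522.02 − £1,493.56 = £28.46.
Break-even = £500.00 / £28.46 = 17.57 → 18 months.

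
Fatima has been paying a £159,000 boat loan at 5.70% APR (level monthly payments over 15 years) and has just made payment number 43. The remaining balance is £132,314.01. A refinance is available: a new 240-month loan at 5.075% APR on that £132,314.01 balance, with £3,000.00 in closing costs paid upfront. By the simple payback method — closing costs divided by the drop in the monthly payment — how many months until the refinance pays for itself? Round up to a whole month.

Current payment = 159,000 × 5.7%/12 / (1 − (1+0.0047500)^−180) = £1,316.10.
Refinanced payment = 132,314.01 × 0.0042292 / (1 − (1+0.0042292)^−240) = £878.71.
Monthly savings = £1,316.10 − £878.71 = £437.39.
Break-even = £3,000.00 / £437.39 = 6.86 → 7 months.

7 months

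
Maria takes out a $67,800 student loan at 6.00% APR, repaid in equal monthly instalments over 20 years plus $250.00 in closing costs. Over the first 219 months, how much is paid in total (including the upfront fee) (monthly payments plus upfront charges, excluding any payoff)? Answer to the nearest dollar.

Monthly rate = 6%/12 = 0.0050000; payment = 67,800 × 0.0050000 / (1 − (1+0.0050000)^−240) = $485.74.
Total outlay = 219 × $485.74 + $250.00 = $106,627.06.

$106,627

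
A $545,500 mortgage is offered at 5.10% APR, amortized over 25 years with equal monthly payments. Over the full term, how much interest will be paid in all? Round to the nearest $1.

Monthly rate = 5.1%/12 = 0.0042500; payment = 545,500 × 0.0042500 / (1 − (1+0.0042500)^−300) = $3,220.80.
Total paid = 300 × $3,220.80 = $966,240.00; interest = $966,240.00 − $545,500 = $420,740.00.

$420,740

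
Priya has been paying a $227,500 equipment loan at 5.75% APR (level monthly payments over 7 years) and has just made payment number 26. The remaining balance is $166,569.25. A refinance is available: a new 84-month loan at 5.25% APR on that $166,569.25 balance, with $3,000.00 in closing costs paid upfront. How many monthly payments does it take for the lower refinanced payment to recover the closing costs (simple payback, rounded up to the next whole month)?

4 months

Current payment = 227,500 × 5.75%/12 / (1 − (1+0.0047917)^−84) = $3,296.25.
Refinanced payment = 166,569.25 × 0.0043750 / (1 − (1+0.0043750)^−84) = $2,373.89.
Monthly savings = $3,296.25 − $2,373.89 = $922.36.
Break-even = $3,000.00 / $922.36 = 3.25 → 4 months.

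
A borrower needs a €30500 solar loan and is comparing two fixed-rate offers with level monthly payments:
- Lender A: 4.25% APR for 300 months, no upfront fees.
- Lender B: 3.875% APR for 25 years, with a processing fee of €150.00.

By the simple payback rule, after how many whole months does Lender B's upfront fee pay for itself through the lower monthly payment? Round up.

Lender A: monthly rate = 4.25%/12 = 0.0035417; payment = 30,500 × 0.0035417 / (1 − (1+0.0035417)^−300) = €165.23.
Lender B: monthly rate = 3.875%/12 = 0.0032292; payment = 30,500 × 0.0032292 / (1 − (1+0.0032292)^−300) = €158.89.
Monthly savings = €165.23 − €158.89 = €6.34.
Break-even = €150.00 / €6.34 = 23.66 → 24 months.

24 months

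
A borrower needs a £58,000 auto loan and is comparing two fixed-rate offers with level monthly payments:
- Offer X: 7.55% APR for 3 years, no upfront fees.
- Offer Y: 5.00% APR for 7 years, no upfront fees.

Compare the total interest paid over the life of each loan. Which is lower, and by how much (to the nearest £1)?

Offer X: at 7.55% the monthly rate is 0.0062917, so the payment is 58,000 × 0.0062917 / (1 − 1.0062917^−36) = £1,805.49.
Total interest on Offer X = 36 × £1,805.49 − £58,000 = £6,997.64.
Offer Y: monthly rate = 5%/12 = 0.0041667; payment = 58,000 × 0.0041667 / (1 − (1+0.0041667)^−84) = £819.77.
Total interest on Offer Y = 84 × £819.77 − £58,000 = £10,860.68.
Offer X is lower by £3,863.04.

Offer X by £3,863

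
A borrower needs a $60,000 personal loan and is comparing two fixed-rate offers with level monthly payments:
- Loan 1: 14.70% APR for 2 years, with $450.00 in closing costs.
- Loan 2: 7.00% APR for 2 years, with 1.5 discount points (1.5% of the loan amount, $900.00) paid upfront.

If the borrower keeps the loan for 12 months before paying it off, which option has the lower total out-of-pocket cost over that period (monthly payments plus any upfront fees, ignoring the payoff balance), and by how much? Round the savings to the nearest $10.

Loan 2 by $2,120

Loan 1: monthly rate = 14.7%/12 = 0.0122500; payment = 60,000 × 0.0122500 / (1 − (1+0.0122500)^−24) = $2,900.65.
Loan 2: at 7.00% the monthly rate is 0.0058333, so the payment is 60,000 × 0.0058333 / (1 − 1.0058333^−24) = $2,686.35.
Over 12 months: Loan 1 costs 12 × $2,900.65 + $450.00 = $35,257.80; Loan 2 costs 12 × $2,686.35 + $900.00 = $33,136.20.
Loan 2 is cheaper by $35,257.80 − $33,136.20 = $2,121.60.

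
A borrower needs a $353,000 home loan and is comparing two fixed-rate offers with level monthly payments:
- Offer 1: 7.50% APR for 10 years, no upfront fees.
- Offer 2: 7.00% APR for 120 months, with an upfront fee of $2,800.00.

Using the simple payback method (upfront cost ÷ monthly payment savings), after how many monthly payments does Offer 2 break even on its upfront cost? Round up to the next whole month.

31 months

Offer 1: at 7.50% the monthly rate is 0.0062500, so the payment is 353,000 × 0.0062500 / (1 − 1.0062500^−120) = $4,190.17.
Offer 2: at 7.00% the monthly rate is 0.0058333, so the payment is 353,000 × 0.0058333 / (1 − 1.0058333^−120) = $4,098.63.
Monthly savings = $4,190.17 − $4,098.63 = $91.54.
Break-even = $2,800.00 / $91.54 = 30.59 → 31 months.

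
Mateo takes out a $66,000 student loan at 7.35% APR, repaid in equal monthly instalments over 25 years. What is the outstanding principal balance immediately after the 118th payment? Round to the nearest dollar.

$52,719

With monthly rate i = 7.35%/12 = 0.0061250, the balance after k of n payments is P · [(1+i)^n − (1+i)^k] / [(1+i)^n − 1].
(1+0.0061250)^300 = 6.24571438 and (1+0.0061250)^118 = 2.05555436, so the balance is 66,000 × (6.24571438 − 2.05555436) / (6.24571438 − 1) = $52,719.33.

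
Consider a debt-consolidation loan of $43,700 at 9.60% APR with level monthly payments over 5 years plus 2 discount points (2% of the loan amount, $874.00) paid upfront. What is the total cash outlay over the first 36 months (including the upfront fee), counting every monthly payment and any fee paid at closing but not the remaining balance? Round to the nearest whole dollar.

$33,991

At 9.60% the monthly rate is 0.0080000, so the payment is 43,700 × 0.0080000 / (1 − 1.0080000^−60) = $919.92.
Total outlay = 36 × $919.92 + $874.00 = $33,991.12.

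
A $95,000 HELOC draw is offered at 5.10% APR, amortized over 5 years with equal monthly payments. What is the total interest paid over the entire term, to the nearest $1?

$12,827

At 5.10% the monthly rate is 0.0042500, so the payment is 95,000 × 0.0042500 / (1 − 1.0042500^−60) = $1,797.12.
Total paid = 60 × $1,797.12 = $107,827.20; interest = $107,827.20 − $95,000 = $12,827.20.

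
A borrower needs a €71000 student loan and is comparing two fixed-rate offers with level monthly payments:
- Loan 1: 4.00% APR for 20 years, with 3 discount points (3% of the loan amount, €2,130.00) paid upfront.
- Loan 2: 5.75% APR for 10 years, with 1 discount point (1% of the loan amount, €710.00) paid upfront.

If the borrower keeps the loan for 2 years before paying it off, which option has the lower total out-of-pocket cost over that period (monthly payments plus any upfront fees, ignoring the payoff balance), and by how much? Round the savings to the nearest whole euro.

Loan 1 by €6,959

Loan 1: at 4.00% the monthly rate is 0.0033333, so the payment is 71,000 × 0.0033333 / (1 − 1.0033333^−240) = €430.25.
Loan 2: monthly rate = 5.75%/12 = 0.0047917; payment = 71,000 × 0.0047917 / (1 − (1+0.0047917)^−120) = €779.36.
Over 24 months: Loan 1 costs 24 × €430.25 + €2,130.00 = €12,456.00; Loan 2 costs 24 × €779.36 + €710.00 = €19,414.64.
Loan 1 is cheaper by €19,414.64 − €12,456.00 = €6,958.64.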